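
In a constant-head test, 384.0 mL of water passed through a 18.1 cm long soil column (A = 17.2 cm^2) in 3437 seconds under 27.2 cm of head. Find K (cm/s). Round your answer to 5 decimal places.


Step 1: K = Q * L / (A * t * h)
Step 2: Numerator = 384.0 * 18.1 = 6950.4
Step 3: Denominator = 17.2 * 3437 * 27.2 = 1607966.08
Step 4: K = 6950.4 / 1607966.08 = 0.00432 cm/s

0.00432


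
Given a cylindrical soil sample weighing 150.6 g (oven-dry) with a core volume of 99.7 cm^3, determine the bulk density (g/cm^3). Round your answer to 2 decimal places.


Step 1: Identify the formula: BD = dry mass / volume
Step 2: Substitute values: BD = 150.6 / 99.7
Step 3: BD = 1.51 g/cm^3

1.51


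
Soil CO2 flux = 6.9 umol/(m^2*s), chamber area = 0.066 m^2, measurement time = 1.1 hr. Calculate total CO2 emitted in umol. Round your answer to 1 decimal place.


Step 1: Convert time to seconds: 1.1 hr * 3600 = 3960.0 s
Step 2: Total = flux * area * time_s
Step 3: Total = 6.9 * 0.066 * 3960.0
Step 4: Total = 1803.4 umol

1803.4


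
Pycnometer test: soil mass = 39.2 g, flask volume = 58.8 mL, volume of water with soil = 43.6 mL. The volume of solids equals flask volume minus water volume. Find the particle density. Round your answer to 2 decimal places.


Step 1: Volume of solids = flask volume - water volume with soil
Step 2: V_solids = 58.8 - 43.6 = 15.2 mL
Step 3: Particle density = mass / V_solids = 39.2 / 15.2 = 2.58 g/cm^3

2.58


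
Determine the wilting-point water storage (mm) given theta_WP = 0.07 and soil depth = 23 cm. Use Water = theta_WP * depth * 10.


Step 1: Water (mm) = theta_WP * depth * 10
Step 2: Water = 0.07 * 23 * 10
Step 3: Water = 16.1 mm

16.1


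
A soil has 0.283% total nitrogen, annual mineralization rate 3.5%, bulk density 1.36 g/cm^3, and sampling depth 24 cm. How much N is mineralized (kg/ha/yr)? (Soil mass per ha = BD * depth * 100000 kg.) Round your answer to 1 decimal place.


Step 1: Soil mass per ha = BD * depth * 100000 = 1.36 * 24 * 100000 = 3264000 kg
Step 2: Total N pool = soil mass * N%/100 = 3264000 * 0.283/100 = 9237.12 kg/ha
Step 3: N mineralized = N pool * rate%/100 = 9237.12 * 3.5/100 = 323.3 kg/ha/yr

323.3


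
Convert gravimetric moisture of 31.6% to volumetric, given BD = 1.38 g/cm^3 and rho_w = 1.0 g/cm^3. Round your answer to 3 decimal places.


Step 1: theta = (w / 100) * BD / rho_w
Step 2: theta = (31.6 / 100) * 1.38 / 1.0
Step 3: theta = 0.316 * 1.38
Step 4: theta = 0.436

0.436


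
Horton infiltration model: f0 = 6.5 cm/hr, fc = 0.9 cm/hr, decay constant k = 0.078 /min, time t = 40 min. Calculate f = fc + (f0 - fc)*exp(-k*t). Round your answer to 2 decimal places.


Step 1: f = fc + (f0 - fc) * exp(-k * t)
Step 2: exp(-0.078 * 40) = 0.044157
Step 3: f = 0.9 + (6.5 - 0.9) * 0.044157
Step 4: f = 0.9 + 5.6 * 0.044157
Step 5: f = 1.15 cm/hr

1.15


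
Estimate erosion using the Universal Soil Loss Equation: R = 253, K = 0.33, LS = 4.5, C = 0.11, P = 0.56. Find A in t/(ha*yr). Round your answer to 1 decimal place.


Step 1: A = R * K * LS * C * P
Step 2: R * K = 253 * 0.33 = 83.49
Step 3: (R*K) * LS = 83.49 * 4.5 = 375.705
Step 4: * C * P = 375.705 * 0.11 * 0.56 = 23.1
Step 5: A = 23.1 t/(ha*yr)

23.1


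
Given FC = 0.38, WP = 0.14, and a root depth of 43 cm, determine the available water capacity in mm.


Step 1: Available water = (FC - WP) * depth * 10
Step 2: AW = (0.38 - 0.14) * 43 * 10
Step 3: AW = 0.24 * 43 * 10
Step 4: AW = 103.2 mm

103.2


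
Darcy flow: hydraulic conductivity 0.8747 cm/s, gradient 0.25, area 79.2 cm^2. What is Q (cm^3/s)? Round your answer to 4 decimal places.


Step 1: Apply Darcy's law: Q = K * i * A
Step 2: Q = 0.8747 * 0.25 * 79.2
Step 3: Q = 17.3191 cm^3/s

17.3191


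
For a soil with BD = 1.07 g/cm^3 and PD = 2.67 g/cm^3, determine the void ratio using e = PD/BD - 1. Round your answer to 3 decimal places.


Step 1: e = PD / BD - 1
Step 2: e = 2.67 / 1.07 - 1
Step 3: e = 2.49533 - 1
Step 4: e = 1.495

1.495


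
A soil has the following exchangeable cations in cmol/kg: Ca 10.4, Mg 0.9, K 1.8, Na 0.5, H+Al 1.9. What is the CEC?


Step 1: CEC = Ca + Mg + K + Na + (H+Al)
Step 2: CEC = 10.4 + 0.9 + 1.8 + 0.5 + 1.9
Step 3: CEC = 15.5 cmol/kg

15.5


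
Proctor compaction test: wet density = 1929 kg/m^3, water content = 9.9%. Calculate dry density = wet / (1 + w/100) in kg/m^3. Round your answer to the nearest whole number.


Step 1: Dry density = wet density / (1 + w/100)
Step 2: Dry density = 1929 / (1 + 9.9/100)
Step 3: Dry density = 1929 / 1.099
Step 4: Dry density = 1755 kg/m^3

1755


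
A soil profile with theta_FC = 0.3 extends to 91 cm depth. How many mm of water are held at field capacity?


Step 1: Water (mm) = theta_FC * depth (cm) * 10
Step 2: Water = 0.3 * 91 * 10
Step 3: Water = 273.0 mm

273.0


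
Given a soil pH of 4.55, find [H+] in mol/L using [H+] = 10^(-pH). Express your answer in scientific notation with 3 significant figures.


Step 1: [H+] = 10^(-pH)
Step 2: [H+] = 10^(-4.55)
Step 3: [H+] = 2.82e-05 mol/L

2.82e-05


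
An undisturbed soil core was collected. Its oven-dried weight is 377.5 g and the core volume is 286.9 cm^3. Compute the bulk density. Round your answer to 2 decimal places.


Step 1: Identify the formula: BD = dry mass / volume
Step 2: Substitute values: BD = 377.5 / 286.9
Step 3: BD = 1.32 g/cm^3

1.32


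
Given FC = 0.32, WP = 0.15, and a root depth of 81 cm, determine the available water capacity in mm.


Step 1: Available water = (FC - WP) * depth * 10
Step 2: AW = (0.32 - 0.15) * 81 * 10
Step 3: AW = 0.17 * 81 * 10
Step 4: AW = 137.7 mm

137.7


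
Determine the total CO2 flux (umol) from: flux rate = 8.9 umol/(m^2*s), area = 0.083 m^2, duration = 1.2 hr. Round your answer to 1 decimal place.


Step 1: Convert time to seconds: 1.2 hr * 3600 = 4320.0 s
Step 2: Total = flux * area * time_s
Step 3: Total = 8.9 * 0.083 * 4320.0
Step 4: Total = 3191.2 umol

3191.2


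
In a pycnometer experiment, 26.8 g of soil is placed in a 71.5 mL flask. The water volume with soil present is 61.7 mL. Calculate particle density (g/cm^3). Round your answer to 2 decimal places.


Step 1: Volume of solids = flask volume - water volume with soil
Step 2: V_solids = 71.5 - 61.7 = 9.8 mL
Step 3: Particle density = mass / V_solids = 26.8 / 9.8 = 2.73 g/cm^3

2.73


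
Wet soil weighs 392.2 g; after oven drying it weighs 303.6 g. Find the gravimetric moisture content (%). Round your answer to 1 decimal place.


Step 1: Water mass = wet - dry = 392.2 - 303.6 = 88.6 g
Step 2: w = 100 * water mass / dry mass
Step 3: w = 100 * 88.6 / 303.6 = 29.2%

29.2


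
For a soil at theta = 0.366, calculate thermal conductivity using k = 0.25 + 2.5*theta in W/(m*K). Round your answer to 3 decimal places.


Step 1: k = 0.25 + 2.5 * theta
Step 2: k = 0.25 + 2.5 * 0.366
Step 3: k = 0.25 + 0.915
Step 4: k = 1.165 W/(m*K)

1.165


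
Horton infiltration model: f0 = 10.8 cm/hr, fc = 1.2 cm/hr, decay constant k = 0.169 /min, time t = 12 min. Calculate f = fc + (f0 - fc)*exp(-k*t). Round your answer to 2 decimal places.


Step 1: f = fc + (f0 - fc) * exp(-k * t)
Step 2: exp(-0.169 * 12) = 0.131598
Step 3: f = 1.2 + (10.8 - 1.2) * 0.131598
Step 4: f = 1.2 + 9.6 * 0.131598
Step 5: f = 2.46 cm/hr

2.46


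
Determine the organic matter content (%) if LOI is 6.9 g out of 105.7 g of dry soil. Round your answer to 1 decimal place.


Step 1: OM% = 100 * LOI / sample mass
Step 2: OM = 100 * 6.9 / 105.7
Step 3: OM = 6.5%

6.5


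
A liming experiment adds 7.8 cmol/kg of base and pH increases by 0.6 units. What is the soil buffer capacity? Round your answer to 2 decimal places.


Step 1: BC = change in base / change in pH
Step 2: BC = 7.8 / 0.6
Step 3: BC = 13.0 cmol/(kg*pH unit)

13.0


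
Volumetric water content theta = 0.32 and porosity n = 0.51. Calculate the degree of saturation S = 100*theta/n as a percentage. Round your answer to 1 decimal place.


Step 1: S = 100 * theta_v / n
Step 2: S = 100 * 0.32 / 0.51
Step 3: S = 62.7%

62.7


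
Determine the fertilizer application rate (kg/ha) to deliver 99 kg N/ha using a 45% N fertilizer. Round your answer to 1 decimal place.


Step 1: Fertilizer rate = target N / (N content / 100)
Step 2: Rate = 99 / (45 / 100)
Step 3: Rate = 99 / 0.45
Step 4: Rate = 220.0 kg/ha

220.0


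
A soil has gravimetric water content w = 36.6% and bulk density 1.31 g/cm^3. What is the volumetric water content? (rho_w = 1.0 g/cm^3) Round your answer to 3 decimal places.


Step 1: theta = (w / 100) * BD / rho_w
Step 2: theta = (36.6 / 100) * 1.31 / 1.0
Step 3: theta = 0.366 * 1.31
Step 4: theta = 0.479

0.479


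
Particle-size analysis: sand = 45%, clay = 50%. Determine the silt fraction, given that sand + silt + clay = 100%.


Step 1: sand + silt + clay = 100%
Step 2: silt = 100 - sand - clay
Step 3: silt = 100 - 45 - 50
Step 4: silt = 5%

5


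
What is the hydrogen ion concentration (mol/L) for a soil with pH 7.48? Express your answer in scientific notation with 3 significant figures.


Step 1: [H+] = 10^(-pH)
Step 2: [H+] = 10^(-7.48)
Step 3: [H+] = 3.31e-08 mol/L

3.31e-08


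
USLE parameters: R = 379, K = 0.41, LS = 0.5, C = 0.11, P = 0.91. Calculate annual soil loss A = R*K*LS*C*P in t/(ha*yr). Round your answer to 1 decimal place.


Step 1: A = R * K * LS * C * P
Step 2: R * K = 379 * 0.41 = 155.39
Step 3: (R*K) * LS = 155.39 * 0.5 = 77.695
Step 4: * C * P = 77.695 * 0.11 * 0.91 = 7.8
Step 5: A = 7.8 t/(ha*yr)

7.8


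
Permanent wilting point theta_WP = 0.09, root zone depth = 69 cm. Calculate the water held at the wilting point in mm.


Step 1: Water (mm) = theta_WP * depth * 10
Step 2: Water = 0.09 * 69 * 10
Step 3: Water = 62.1 mm

62.1


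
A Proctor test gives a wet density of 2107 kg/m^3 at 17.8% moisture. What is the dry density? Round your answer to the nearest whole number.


Step 1: Dry density = wet density / (1 + w/100)
Step 2: Dry density = 2107 / (1 + 17.8/100)
Step 3: Dry density = 2107 / 1.178
Step 4: Dry density = 1789 kg/m^3

1789


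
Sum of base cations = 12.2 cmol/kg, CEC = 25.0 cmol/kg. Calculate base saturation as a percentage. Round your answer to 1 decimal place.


Step 1: BS = 100 * (sum of bases) / CEC
Step 2: BS = 100 * 12.2 / 25.0
Step 3: BS = 48.8%

48.8


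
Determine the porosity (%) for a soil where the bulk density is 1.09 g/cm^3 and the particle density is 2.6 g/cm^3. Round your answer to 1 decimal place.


Step 1: Formula: n = 100 * (1 - BD / PD)
Step 2: n = 100 * (1 - 1.09 / 2.6)
Step 3: n = 100 * (1 - 0.41923)
Step 4: n = 58.1%

58.1


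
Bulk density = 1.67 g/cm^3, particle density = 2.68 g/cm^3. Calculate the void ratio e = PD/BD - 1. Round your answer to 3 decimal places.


Step 1: e = PD / BD - 1
Step 2: e = 2.68 / 1.67 - 1
Step 3: e = 1.60479 - 1
Step 4: e = 0.605

0.605


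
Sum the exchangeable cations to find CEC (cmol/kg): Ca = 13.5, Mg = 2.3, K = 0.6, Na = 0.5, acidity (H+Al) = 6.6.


Step 1: CEC = Ca + Mg + K + Na + (H+Al)
Step 2: CEC = 13.5 + 2.3 + 0.6 + 0.5 + 6.6
Step 3: CEC = 23.5 cmol/kg

23.5


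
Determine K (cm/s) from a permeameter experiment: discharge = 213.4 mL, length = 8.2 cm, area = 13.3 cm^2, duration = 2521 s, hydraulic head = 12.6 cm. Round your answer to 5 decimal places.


Step 1: K = Q * L / (A * t * h)
Step 2: Numerator = 213.4 * 8.2 = 1749.88
Step 3: Denominator = 13.3 * 2521 * 12.6 = 422469.18
Step 4: K = 1749.88 / 422469.18 = 0.00414 cm/s

0.00414


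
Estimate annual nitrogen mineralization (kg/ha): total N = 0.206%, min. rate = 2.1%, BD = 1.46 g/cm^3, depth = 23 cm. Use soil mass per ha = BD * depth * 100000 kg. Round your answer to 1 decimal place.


Step 1: Soil mass per ha = BD * depth * 100000 = 1.46 * 23 * 100000 = 3358000 kg
Step 2: Total N pool = soil mass * N%/100 = 3358000 * 0.206/100 = 6917.48 kg/ha
Step 3: N mineralized = N pool * rate%/100 = 6917.48 * 2.1/100 = 145.3 kg/ha/yr

145.3


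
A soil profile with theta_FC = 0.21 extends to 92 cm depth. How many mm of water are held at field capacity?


Step 1: Water (mm) = theta_FC * depth (cm) * 10
Step 2: Water = 0.21 * 92 * 10
Step 3: Water = 193.2 mm

193.2


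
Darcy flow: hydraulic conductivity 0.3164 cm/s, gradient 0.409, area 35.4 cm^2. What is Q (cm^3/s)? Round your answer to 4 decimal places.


Step 1: Apply Darcy's law: Q = K * i * A
Step 2: Q = 0.3164 * 0.409 * 35.4
Step 3: Q = 4.581 cm^3/s

4.581


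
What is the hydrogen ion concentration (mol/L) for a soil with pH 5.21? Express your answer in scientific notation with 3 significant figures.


Step 1: [H+] = 10^(-pH)
Step 2: [H+] = 10^(-5.21)
Step 3: [H+] = 6.17e-06 mol/L

6.17e-06


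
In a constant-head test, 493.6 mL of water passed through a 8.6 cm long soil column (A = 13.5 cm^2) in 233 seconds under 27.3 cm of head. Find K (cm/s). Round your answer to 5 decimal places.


Step 1: K = Q * L / (A * t * h)
Step 2: Numerator = 493.6 * 8.6 = 4244.96
Step 3: Denominator = 13.5 * 233 * 27.3 = 85872.15
Step 4: K = 4244.96 / 85872.15 = 0.04943 cm/s

0.04943


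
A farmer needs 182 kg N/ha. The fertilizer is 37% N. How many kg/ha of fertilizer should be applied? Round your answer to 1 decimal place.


Step 1: Fertilizer rate = target N / (N content / 100)
Step 2: Rate = 182 / (37 / 100)
Step 3: Rate = 182 / 0.37
Step 4: Rate = 491.9 kg/ha

491.9


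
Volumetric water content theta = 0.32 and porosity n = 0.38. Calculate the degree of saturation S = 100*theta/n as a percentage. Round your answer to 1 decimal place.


Step 1: S = 100 * theta_v / n
Step 2: S = 100 * 0.32 / 0.38
Step 3: S = 84.2%

84.2


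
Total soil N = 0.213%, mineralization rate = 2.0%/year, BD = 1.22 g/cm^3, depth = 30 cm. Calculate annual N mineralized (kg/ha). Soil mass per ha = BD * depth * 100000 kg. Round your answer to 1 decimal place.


Step 1: Soil mass per ha = BD * depth * 100000 = 1.22 * 30 * 100000 = 3660000 kg
Step 2: Total N pool = soil mass * N%/100 = 3660000 * 0.213/100 = 7795.8 kg/ha
Step 3: N mineralized = N pool * rate%/100 = 7795.8 * 2.0/100 = 155.9 kg/ha/yr

155.9


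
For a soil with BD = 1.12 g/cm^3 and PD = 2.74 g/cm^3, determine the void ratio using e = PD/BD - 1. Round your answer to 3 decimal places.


Step 1: e = PD / BD - 1
Step 2: e = 2.74 / 1.12 - 1
Step 3: e = 2.44643 - 1
Step 4: e = 1.446

1.446


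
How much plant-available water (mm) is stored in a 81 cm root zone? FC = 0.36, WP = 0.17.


Step 1: Available water = (FC - WP) * depth * 10
Step 2: AW = (0.36 - 0.17) * 81 * 10
Step 3: AW = 0.19 * 81 * 10
Step 4: AW = 153.9 mm

153.9


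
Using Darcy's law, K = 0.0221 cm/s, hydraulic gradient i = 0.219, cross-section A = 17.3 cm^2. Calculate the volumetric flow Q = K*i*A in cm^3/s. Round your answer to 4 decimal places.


Step 1: Apply Darcy's law: Q = K * i * A
Step 2: Q = 0.0221 * 0.219 * 17.3
Step 3: Q = 0.0837 cm^3/s

0.0837


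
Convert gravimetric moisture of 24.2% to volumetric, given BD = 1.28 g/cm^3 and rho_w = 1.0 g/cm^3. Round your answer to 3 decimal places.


Step 1: theta = (w / 100) * BD / rho_w
Step 2: theta = (24.2 / 100) * 1.28 / 1.0
Step 3: theta = 0.242 * 1.28
Step 4: theta = 0.31

0.31


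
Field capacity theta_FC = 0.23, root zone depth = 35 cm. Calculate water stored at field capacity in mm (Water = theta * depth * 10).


Step 1: Water (mm) = theta_FC * depth (cm) * 10
Step 2: Water = 0.23 * 35 * 10
Step 3: Water = 80.5 mm

80.5


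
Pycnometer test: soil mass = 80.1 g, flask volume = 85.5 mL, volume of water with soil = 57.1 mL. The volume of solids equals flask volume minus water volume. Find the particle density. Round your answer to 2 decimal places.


Step 1: Volume of solids = flask volume - water volume with soil
Step 2: V_solids = 85.5 - 57.1 = 28.4 mL
Step 3: Particle density = mass / V_solids = 80.1 / 28.4 = 2.82 g/cm^3

2.82


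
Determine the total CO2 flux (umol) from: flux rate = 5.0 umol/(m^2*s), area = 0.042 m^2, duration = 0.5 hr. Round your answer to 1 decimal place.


Step 1: Convert time to seconds: 0.5 hr * 3600 = 1800.0 s
Step 2: Total = flux * area * time_s
Step 3: Total = 5.0 * 0.042 * 1800.0
Step 4: Total = 378.0 umol

378.0


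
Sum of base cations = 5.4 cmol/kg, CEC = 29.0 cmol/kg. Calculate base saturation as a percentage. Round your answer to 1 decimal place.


Step 1: BS = 100 * (sum of bases) / CEC
Step 2: BS = 100 * 5.4 / 29.0
Step 3: BS = 18.6%

18.6


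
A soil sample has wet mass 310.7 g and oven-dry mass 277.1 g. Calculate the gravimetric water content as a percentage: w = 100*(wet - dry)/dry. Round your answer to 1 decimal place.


Step 1: Water mass = wet - dry = 310.7 - 277.1 = 33.6 g
Step 2: w = 100 * water mass / dry mass
Step 3: w = 100 * 33.6 / 277.1 = 12.1%

12.1


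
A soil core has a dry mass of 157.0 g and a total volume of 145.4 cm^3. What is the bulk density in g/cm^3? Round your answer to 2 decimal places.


Step 1: Identify the formula: BD = dry mass / volume
Step 2: Substitute values: BD = 157.0 / 145.4
Step 3: BD = 1.08 g/cm^3

1.08


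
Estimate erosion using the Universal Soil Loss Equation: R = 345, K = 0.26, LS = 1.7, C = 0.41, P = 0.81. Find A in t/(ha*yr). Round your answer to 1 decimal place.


Step 1: A = R * K * LS * C * P
Step 2: R * K = 345 * 0.26 = 89.7
Step 3: (R*K) * LS = 89.7 * 1.7 = 152.49
Step 4: * C * P = 152.49 * 0.41 * 0.81 = 50.6
Step 5: A = 50.6 t/(ha*yr)

50.6


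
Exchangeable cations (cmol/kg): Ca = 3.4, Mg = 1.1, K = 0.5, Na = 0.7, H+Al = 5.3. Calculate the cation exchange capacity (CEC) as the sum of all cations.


Step 1: CEC = Ca + Mg + K + Na + (H+Al)
Step 2: CEC = 3.4 + 1.1 + 0.5 + 0.7 + 5.3
Step 3: CEC = 11.0 cmol/kg

11.0


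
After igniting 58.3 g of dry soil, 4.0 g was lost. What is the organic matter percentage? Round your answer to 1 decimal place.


Step 1: OM% = 100 * LOI / sample mass
Step 2: OM = 100 * 4.0 / 58.3
Step 3: OM = 6.9%

6.9


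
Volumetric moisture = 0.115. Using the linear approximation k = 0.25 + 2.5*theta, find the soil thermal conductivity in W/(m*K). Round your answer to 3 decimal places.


Step 1: k = 0.25 + 2.5 * theta
Step 2: k = 0.25 + 2.5 * 0.115
Step 3: k = 0.25 + 0.288
Step 4: k = 0.538 W/(m*K)

0.538


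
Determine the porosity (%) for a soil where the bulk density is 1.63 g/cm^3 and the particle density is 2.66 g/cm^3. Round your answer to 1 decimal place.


Step 1: Formula: n = 100 * (1 - BD / PD)
Step 2: n = 100 * (1 - 1.63 / 2.66)
Step 3: n = 100 * (1 - 0.61278)
Step 4: n = 38.7%

38.7


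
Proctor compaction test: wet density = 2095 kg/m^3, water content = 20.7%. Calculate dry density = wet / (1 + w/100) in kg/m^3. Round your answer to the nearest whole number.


Step 1: Dry density = wet density / (1 + w/100)
Step 2: Dry density = 2095 / (1 + 20.7/100)
Step 3: Dry density = 2095 / 1.207
Step 4: Dry density = 1736 kg/m^3

1736


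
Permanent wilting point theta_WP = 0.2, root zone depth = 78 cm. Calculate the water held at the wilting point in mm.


Step 1: Water (mm) = theta_WP * depth * 10
Step 2: Water = 0.2 * 78 * 10
Step 3: Water = 156.0 mm

156.0


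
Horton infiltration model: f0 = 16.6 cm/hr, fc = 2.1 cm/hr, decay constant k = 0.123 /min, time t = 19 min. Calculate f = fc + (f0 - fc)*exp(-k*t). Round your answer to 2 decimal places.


Step 1: f = fc + (f0 - fc) * exp(-k * t)
Step 2: exp(-0.123 * 19) = 0.096617
Step 3: f = 2.1 + (16.6 - 2.1) * 0.096617
Step 4: f = 2.1 + 14.5 * 0.096617
Step 5: f = 3.5 cm/hr

3.5


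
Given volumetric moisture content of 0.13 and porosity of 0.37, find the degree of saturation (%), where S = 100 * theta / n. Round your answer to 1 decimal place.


Step 1: S = 100 * theta_v / n
Step 2: S = 100 * 0.13 / 0.37
Step 3: S = 35.1%

35.1


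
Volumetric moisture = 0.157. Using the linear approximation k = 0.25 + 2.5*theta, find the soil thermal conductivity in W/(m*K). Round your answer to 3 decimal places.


Step 1: k = 0.25 + 2.5 * theta
Step 2: k = 0.25 + 2.5 * 0.157
Step 3: k = 0.25 + 0.393
Step 4: k = 0.643 W/(m*K)

0.643


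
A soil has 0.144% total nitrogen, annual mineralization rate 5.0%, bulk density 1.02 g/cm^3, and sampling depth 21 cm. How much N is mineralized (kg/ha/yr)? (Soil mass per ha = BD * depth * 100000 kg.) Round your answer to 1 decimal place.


Step 1: Soil mass per ha = BD * depth * 100000 = 1.02 * 21 * 100000 = 2142000 kg
Step 2: Total N pool = soil mass * N%/100 = 2142000 * 0.144/100 = 3084.48 kg/ha
Step 3: N mineralized = N pool * rate%/100 = 3084.48 * 5.0/100 = 154.2 kg/ha/yr

154.2


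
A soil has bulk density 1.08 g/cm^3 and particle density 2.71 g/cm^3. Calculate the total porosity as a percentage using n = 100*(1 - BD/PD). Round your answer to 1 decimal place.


Step 1: Formula: n = 100 * (1 - BD / PD)
Step 2: n = 100 * (1 - 1.08 / 2.71)
Step 3: n = 100 * (1 - 0.39852)
Step 4: n = 60.1%

60.1


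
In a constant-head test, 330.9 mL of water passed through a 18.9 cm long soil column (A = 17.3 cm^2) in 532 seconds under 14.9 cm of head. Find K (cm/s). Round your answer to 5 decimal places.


Step 1: K = Q * L / (A * t * h)
Step 2: Numerator = 330.9 * 18.9 = 6254.01
Step 3: Denominator = 17.3 * 532 * 14.9 = 137133.64
Step 4: K = 6254.01 / 137133.64 = 0.04561 cm/s

0.04561


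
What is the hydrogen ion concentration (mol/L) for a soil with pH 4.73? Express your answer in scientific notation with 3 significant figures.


Step 1: [H+] = 10^(-pH)
Step 2: [H+] = 10^(-4.73)
Step 3: [H+] = 1.86e-05 mol/L

1.86e-05


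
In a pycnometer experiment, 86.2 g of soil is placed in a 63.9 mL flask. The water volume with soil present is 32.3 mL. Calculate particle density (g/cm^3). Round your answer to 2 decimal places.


Step 1: Volume of solids = flask volume - water volume with soil
Step 2: V_solids = 63.9 - 32.3 = 31.6 mL
Step 3: Particle density = mass / V_solids = 86.2 / 31.6 = 2.73 g/cm^3

2.73


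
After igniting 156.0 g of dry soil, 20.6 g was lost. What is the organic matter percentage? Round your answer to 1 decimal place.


Step 1: OM% = 100 * LOI / sample mass
Step 2: OM = 100 * 20.6 / 156.0
Step 3: OM = 13.2%

13.2


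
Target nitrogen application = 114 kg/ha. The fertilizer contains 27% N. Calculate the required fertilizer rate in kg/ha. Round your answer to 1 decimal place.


Step 1: Fertilizer rate = target N / (N content / 100)
Step 2: Rate = 114 / (27 / 100)
Step 3: Rate = 114 / 0.27
Step 4: Rate = 422.2 kg/ha

422.2


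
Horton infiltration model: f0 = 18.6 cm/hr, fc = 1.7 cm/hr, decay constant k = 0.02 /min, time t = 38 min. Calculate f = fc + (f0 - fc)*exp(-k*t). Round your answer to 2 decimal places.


Step 1: f = fc + (f0 - fc) * exp(-k * t)
Step 2: exp(-0.02 * 38) = 0.467666
Step 3: f = 1.7 + (18.6 - 1.7) * 0.467666
Step 4: f = 1.7 + 16.9 * 0.467666
Step 5: f = 9.6 cm/hr

9.6


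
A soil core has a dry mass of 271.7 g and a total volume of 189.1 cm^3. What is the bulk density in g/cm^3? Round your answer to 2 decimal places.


Step 1: Identify the formula: BD = dry mass / volume
Step 2: Substitute values: BD = 271.7 / 189.1
Step 3: BD = 1.44 g/cm^3

1.44


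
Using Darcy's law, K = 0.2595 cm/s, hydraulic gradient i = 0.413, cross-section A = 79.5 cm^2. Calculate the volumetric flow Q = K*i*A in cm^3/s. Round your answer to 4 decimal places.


Step 1: Apply Darcy's law: Q = K * i * A
Step 2: Q = 0.2595 * 0.413 * 79.5
Step 3: Q = 8.5203 cm^3/s

8.5203


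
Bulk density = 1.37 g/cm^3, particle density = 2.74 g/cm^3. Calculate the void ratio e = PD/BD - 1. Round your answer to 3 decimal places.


Step 1: e = PD / BD - 1
Step 2: e = 2.74 / 1.37 - 1
Step 3: e = 2.0 - 1
Step 4: e = 1.0

1.0


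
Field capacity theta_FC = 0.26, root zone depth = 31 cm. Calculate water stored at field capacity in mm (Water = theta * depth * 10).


Step 1: Water (mm) = theta_FC * depth (cm) * 10
Step 2: Water = 0.26 * 31 * 10
Step 3: Water = 80.6 mm

80.6


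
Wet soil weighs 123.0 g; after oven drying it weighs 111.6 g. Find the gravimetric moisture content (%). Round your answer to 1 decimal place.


Step 1: Water mass = wet - dry = 123.0 - 111.6 = 11.4 g
Step 2: w = 100 * water mass / dry mass
Step 3: w = 100 * 11.4 / 111.6 = 10.2%

10.2


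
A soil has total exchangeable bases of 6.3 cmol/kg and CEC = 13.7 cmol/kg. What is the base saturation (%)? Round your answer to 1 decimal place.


Step 1: BS = 100 * (sum of bases) / CEC
Step 2: BS = 100 * 6.3 / 13.7
Step 3: BS = 46.0%

46.0


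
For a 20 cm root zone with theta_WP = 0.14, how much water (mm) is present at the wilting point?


Step 1: Water (mm) = theta_WP * depth * 10
Step 2: Water = 0.14 * 20 * 10
Step 3: Water = 28.0 mm

28.0


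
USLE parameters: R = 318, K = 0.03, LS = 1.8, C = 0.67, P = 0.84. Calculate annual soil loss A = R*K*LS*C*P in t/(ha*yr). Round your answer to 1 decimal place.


Step 1: A = R * K * LS * C * P
Step 2: R * K = 318 * 0.03 = 9.54
Step 3: (R*K) * LS = 9.54 * 1.8 = 17.172
Step 4: * C * P = 17.172 * 0.67 * 0.84 = 9.7
Step 5: A = 9.7 t/(ha*yr)

9.7


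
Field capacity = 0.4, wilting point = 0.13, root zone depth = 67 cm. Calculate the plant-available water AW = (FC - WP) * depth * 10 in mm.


Step 1: Available water = (FC - WP) * depth * 10
Step 2: AW = (0.4 - 0.13) * 67 * 10
Step 3: AW = 0.27 * 67 * 10
Step 4: AW = 180.9 mm

180.9


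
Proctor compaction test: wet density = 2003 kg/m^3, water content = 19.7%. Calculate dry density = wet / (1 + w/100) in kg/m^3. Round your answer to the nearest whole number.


Step 1: Dry density = wet density / (1 + w/100)
Step 2: Dry density = 2003 / (1 + 19.7/100)
Step 3: Dry density = 2003 / 1.197
Step 4: Dry density = 1673 kg/m^3

1673


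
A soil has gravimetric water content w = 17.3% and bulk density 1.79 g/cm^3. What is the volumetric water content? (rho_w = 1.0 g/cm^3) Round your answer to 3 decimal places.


Step 1: theta = (w / 100) * BD / rho_w
Step 2: theta = (17.3 / 100) * 1.79 / 1.0
Step 3: theta = 0.173 * 1.79
Step 4: theta = 0.31

0.31


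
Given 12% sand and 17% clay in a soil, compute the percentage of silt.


Step 1: sand + silt + clay = 100%
Step 2: silt = 100 - sand - clay
Step 3: silt = 100 - 12 - 17
Step 4: silt = 71%

71


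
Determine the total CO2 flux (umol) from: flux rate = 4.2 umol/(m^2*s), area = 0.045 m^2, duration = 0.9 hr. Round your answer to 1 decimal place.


Step 1: Convert time to seconds: 0.9 hr * 3600 = 3240.0 s
Step 2: Total = flux * area * time_s
Step 3: Total = 4.2 * 0.045 * 3240.0
Step 4: Total = 612.4 umol

612.4


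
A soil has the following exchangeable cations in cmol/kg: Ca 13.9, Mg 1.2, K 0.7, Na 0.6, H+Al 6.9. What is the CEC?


Step 1: CEC = Ca + Mg + K + Na + (H+Al)
Step 2: CEC = 13.9 + 1.2 + 0.7 + 0.6 + 6.9
Step 3: CEC = 23.3 cmol/kg

23.3


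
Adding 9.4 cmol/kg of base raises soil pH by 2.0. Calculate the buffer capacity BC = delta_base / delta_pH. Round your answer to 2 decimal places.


Step 1: BC = change in base / change in pH
Step 2: BC = 9.4 / 2.0
Step 3: BC = 4.7 cmol/(kg*pH unit)

4.7


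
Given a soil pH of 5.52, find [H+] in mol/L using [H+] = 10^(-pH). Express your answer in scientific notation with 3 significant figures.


Step 1: [H+] = 10^(-pH)
Step 2: [H+] = 10^(-5.52)
Step 3: [H+] = 3.02e-06 mol/L

3.02e-06


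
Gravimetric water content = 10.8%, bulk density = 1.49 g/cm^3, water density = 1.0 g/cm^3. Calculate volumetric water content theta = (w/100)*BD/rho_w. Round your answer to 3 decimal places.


Step 1: theta = (w / 100) * BD / rho_w
Step 2: theta = (10.8 / 100) * 1.49 / 1.0
Step 3: theta = 0.108 * 1.49
Step 4: theta = 0.161

0.161


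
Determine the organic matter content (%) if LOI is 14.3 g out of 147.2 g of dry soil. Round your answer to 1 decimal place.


Step 1: OM% = 100 * LOI / sample mass
Step 2: OM = 100 * 14.3 / 147.2
Step 3: OM = 9.7%

9.7


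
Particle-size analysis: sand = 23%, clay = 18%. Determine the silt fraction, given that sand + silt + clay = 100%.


Step 1: sand + silt + clay = 100%
Step 2: silt = 100 - sand - clay
Step 3: silt = 100 - 23 - 18
Step 4: silt = 59%

59


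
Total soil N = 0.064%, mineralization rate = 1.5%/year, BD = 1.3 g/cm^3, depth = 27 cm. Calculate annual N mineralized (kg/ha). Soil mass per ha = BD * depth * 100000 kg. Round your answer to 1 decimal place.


Step 1: Soil mass per ha = BD * depth * 100000 = 1.3 * 27 * 100000 = 3510000 kg
Step 2: Total N pool = soil mass * N%/100 = 3510000 * 0.064/100 = 2246.4 kg/ha
Step 3: N mineralized = N pool * rate%/100 = 2246.4 * 1.5/100 = 33.7 kg/ha/yr

33.7


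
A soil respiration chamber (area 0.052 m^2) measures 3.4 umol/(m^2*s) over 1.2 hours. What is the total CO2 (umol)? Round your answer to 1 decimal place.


Step 1: Convert time to seconds: 1.2 hr * 3600 = 4320.0 s
Step 2: Total = flux * area * time_s
Step 3: Total = 3.4 * 0.052 * 4320.0
Step 4: Total = 763.8 umol

763.8


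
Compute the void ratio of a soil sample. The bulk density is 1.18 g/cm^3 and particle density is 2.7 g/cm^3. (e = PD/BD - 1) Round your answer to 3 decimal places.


Step 1: e = PD / BD - 1
Step 2: e = 2.7 / 1.18 - 1
Step 3: e = 2.28814 - 1
Step 4: e = 1.288

1.288


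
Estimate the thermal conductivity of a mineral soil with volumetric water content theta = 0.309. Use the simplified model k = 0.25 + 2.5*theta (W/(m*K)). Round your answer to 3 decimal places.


Step 1: k = 0.25 + 2.5 * theta
Step 2: k = 0.25 + 2.5 * 0.309
Step 3: k = 0.25 + 0.773
Step 4: k = 1.023 W/(m*K)

1.023


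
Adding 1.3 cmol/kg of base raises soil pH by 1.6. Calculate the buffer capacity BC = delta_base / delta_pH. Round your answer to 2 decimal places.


Step 1: BC = change in base / change in pH
Step 2: BC = 1.3 / 1.6
Step 3: BC = 0.81 cmol/(kg*pH unit)

0.81


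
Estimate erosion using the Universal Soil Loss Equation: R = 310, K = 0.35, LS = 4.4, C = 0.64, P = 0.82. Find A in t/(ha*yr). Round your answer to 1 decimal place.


Step 1: A = R * K * LS * C * P
Step 2: R * K = 310 * 0.35 = 108.5
Step 3: (R*K) * LS = 108.5 * 4.4 = 477.4
Step 4: * C * P = 477.4 * 0.64 * 0.82 = 250.5
Step 5: A = 250.5 t/(ha*yr)

250.5


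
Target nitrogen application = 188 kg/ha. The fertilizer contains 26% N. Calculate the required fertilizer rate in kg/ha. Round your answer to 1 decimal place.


Step 1: Fertilizer rate = target N / (N content / 100)
Step 2: Rate = 188 / (26 / 100)
Step 3: Rate = 188 / 0.26
Step 4: Rate = 723.1 kg/ha

723.1


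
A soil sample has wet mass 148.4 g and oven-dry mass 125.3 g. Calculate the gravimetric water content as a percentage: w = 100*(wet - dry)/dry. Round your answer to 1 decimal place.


Step 1: Water mass = wet - dry = 148.4 - 125.3 = 23.1 g
Step 2: w = 100 * water mass / dry mass
Step 3: w = 100 * 23.1 / 125.3 = 18.4%

18.4


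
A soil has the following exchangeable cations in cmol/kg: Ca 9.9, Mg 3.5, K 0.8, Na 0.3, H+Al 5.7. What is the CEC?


Step 1: CEC = Ca + Mg + K + Na + (H+Al)
Step 2: CEC = 9.9 + 3.5 + 0.8 + 0.3 + 5.7
Step 3: CEC = 20.2 cmol/kg

20.2


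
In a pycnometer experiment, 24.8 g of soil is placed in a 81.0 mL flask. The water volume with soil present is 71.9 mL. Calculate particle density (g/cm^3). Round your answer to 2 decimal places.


Step 1: Volume of solids = flask volume - water volume with soil
Step 2: V_solids = 81.0 - 71.9 = 9.1 mL
Step 3: Particle density = mass / V_solids = 24.8 / 9.1 = 2.73 g/cm^3

2.73


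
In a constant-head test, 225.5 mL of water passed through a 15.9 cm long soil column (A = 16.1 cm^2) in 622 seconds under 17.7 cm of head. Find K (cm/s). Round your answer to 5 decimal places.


Step 1: K = Q * L / (A * t * h)
Step 2: Numerator = 225.5 * 15.9 = 3585.45
Step 3: Denominator = 16.1 * 622 * 17.7 = 177251.34
Step 4: K = 3585.45 / 177251.34 = 0.02023 cm/s

0.02023


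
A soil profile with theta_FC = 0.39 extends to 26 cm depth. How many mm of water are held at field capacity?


Step 1: Water (mm) = theta_FC * depth (cm) * 10
Step 2: Water = 0.39 * 26 * 10
Step 3: Water = 101.4 mm

101.4


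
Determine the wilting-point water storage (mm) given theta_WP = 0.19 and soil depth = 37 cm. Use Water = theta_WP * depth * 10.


Step 1: Water (mm) = theta_WP * depth * 10
Step 2: Water = 0.19 * 37 * 10
Step 3: Water = 70.3 mm

70.3


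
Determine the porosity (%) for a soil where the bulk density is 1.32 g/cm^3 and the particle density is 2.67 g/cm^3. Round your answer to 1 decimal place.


Step 1: Formula: n = 100 * (1 - BD / PD)
Step 2: n = 100 * (1 - 1.32 / 2.67)
Step 3: n = 100 * (1 - 0.49438)
Step 4: n = 50.6%

50.6


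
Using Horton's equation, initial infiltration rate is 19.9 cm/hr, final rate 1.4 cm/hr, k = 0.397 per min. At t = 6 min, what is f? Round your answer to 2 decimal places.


Step 1: f = fc + (f0 - fc) * exp(-k * t)
Step 2: exp(-0.397 * 6) = 0.092366
Step 3: f = 1.4 + (19.9 - 1.4) * 0.092366
Step 4: f = 1.4 + 18.5 * 0.092366
Step 5: f = 3.11 cm/hr

3.11


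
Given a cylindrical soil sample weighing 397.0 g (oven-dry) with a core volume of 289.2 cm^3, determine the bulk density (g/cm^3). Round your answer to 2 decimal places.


Step 1: Identify the formula: BD = dry mass / volume
Step 2: Substitute values: BD = 397.0 / 289.2
Step 3: BD = 1.37 g/cm^3

1.37


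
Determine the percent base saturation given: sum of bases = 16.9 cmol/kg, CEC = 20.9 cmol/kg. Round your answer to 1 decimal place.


Step 1: BS = 100 * (sum of bases) / CEC
Step 2: BS = 100 * 16.9 / 20.9
Step 3: BS = 80.9%

80.9


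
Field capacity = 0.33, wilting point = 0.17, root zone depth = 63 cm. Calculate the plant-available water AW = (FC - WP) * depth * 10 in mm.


Step 1: Available water = (FC - WP) * depth * 10
Step 2: AW = (0.33 - 0.17) * 63 * 10
Step 3: AW = 0.16 * 63 * 10
Step 4: AW = 100.8 mm

100.8


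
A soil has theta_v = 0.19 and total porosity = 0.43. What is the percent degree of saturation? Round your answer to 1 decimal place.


Step 1: S = 100 * theta_v / n
Step 2: S = 100 * 0.19 / 0.43
Step 3: S = 44.2%

44.2


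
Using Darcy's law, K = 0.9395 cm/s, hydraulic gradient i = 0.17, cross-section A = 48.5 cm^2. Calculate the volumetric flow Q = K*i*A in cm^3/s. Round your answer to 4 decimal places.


Step 1: Apply Darcy's law: Q = K * i * A
Step 2: Q = 0.9395 * 0.17 * 48.5
Step 3: Q = 7.7462 cm^3/s

7.7462


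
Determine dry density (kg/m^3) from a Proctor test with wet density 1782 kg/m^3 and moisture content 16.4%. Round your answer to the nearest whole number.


Step 1: Dry density = wet density / (1 + w/100)
Step 2: Dry density = 1782 / (1 + 16.4/100)
Step 3: Dry density = 1782 / 1.164
Step 4: Dry density = 1531 kg/m^3

1531


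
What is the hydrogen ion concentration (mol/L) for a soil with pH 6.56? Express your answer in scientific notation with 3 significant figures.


Step 1: [H+] = 10^(-pH)
Step 2: [H+] = 10^(-6.56)
Step 3: [H+] = 2.75e-07 mol/L

2.75e-07


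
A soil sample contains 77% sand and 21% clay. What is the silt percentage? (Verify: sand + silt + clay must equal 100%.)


Step 1: sand + silt + clay = 100%
Step 2: silt = 100 - sand - clay
Step 3: silt = 100 - 77 - 21
Step 4: silt = 2%

2


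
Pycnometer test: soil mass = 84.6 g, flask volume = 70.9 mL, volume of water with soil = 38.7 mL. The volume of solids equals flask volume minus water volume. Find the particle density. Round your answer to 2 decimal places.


Step 1: Volume of solids = flask volume - water volume with soil
Step 2: V_solids = 70.9 - 38.7 = 32.2 mL
Step 3: Particle density = mass / V_solids = 84.6 / 32.2 = 2.63 g/cm^3

2.63


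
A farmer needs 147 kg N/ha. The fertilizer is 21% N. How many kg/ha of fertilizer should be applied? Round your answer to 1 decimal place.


Step 1: Fertilizer rate = target N / (N content / 100)
Step 2: Rate = 147 / (21 / 100)
Step 3: Rate = 147 / 0.21
Step 4: Rate = 700.0 kg/ha

700.0


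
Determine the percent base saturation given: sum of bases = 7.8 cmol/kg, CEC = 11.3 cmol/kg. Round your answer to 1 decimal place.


Step 1: BS = 100 * (sum of bases) / CEC
Step 2: BS = 100 * 7.8 / 11.3
Step 3: BS = 69.0%

69.0


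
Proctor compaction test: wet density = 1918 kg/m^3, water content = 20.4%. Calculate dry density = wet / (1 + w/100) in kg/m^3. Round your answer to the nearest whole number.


Step 1: Dry density = wet density / (1 + w/100)
Step 2: Dry density = 1918 / (1 + 20.4/100)
Step 3: Dry density = 1918 / 1.204
Step 4: Dry density = 1593 kg/m^3

1593


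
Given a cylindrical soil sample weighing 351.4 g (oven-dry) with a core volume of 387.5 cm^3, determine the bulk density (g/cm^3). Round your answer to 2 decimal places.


Step 1: Identify the formula: BD = dry mass / volume
Step 2: Substitute values: BD = 351.4 / 387.5
Step 3: BD = 0.91 g/cm^3

0.91


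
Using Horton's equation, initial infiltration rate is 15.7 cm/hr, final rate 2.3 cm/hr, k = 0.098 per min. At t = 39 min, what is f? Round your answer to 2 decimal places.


Step 1: f = fc + (f0 - fc) * exp(-k * t)
Step 2: exp(-0.098 * 39) = 0.021884
Step 3: f = 2.3 + (15.7 - 2.3) * 0.021884
Step 4: f = 2.3 + 13.4 * 0.021884
Step 5: f = 2.59 cm/hr

2.59


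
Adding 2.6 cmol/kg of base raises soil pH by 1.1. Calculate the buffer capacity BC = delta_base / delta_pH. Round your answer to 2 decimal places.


Step 1: BC = change in base / change in pH
Step 2: BC = 2.6 / 1.1
Step 3: BC = 2.36 cmol/(kg*pH unit)

2.36


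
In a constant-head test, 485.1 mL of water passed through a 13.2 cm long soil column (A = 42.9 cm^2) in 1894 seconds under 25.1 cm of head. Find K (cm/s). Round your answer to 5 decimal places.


Step 1: K = Q * L / (A * t * h)
Step 2: Numerator = 485.1 * 13.2 = 6403.32
Step 3: Denominator = 42.9 * 1894 * 25.1 = 2039440.26
Step 4: K = 6403.32 / 2039440.26 = 0.00314 cm/s

0.00314


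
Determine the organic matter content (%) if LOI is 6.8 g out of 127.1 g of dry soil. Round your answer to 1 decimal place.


Step 1: OM% = 100 * LOI / sample mass
Step 2: OM = 100 * 6.8 / 127.1
Step 3: OM = 5.4%

5.4


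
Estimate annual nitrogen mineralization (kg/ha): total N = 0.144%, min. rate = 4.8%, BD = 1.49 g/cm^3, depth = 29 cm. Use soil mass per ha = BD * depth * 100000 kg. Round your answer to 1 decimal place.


Step 1: Soil mass per ha = BD * depth * 100000 = 1.49 * 29 * 100000 = 4321000 kg
Step 2: Total N pool = soil mass * N%/100 = 4321000 * 0.144/100 = 6222.24 kg/ha
Step 3: N mineralized = N pool * rate%/100 = 6222.24 * 4.8/100 = 298.7 kg/ha/yr

298.7


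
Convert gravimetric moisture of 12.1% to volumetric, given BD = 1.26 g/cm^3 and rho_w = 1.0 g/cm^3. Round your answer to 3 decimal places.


Step 1: theta = (w / 100) * BD / rho_w
Step 2: theta = (12.1 / 100) * 1.26 / 1.0
Step 3: theta = 0.121 * 1.26
Step 4: theta = 0.152

0.152


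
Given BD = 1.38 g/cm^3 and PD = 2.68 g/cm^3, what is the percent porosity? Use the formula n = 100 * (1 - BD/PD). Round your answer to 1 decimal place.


Step 1: Formula: n = 100 * (1 - BD / PD)
Step 2: n = 100 * (1 - 1.38 / 2.68)
Step 3: n = 100 * (1 - 0.51493)
Step 4: n = 48.5%

48.5


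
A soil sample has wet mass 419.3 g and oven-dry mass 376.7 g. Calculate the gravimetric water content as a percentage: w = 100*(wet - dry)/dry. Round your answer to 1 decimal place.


Step 1: Water mass = wet - dry = 419.3 - 376.7 = 42.6 g
Step 2: w = 100 * water mass / dry mass
Step 3: w = 100 * 42.6 / 376.7 = 11.3%

11.3


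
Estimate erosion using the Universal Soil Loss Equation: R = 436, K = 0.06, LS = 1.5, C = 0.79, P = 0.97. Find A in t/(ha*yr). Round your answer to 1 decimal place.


Step 1: A = R * K * LS * C * P
Step 2: R * K = 436 * 0.06 = 26.16
Step 3: (R*K) * LS = 26.16 * 1.5 = 39.24
Step 4: * C * P = 39.24 * 0.79 * 0.97 = 30.1
Step 5: A = 30.1 t/(ha*yr)

30.1


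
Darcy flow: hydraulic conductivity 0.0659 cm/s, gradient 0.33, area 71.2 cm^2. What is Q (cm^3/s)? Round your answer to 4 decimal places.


Step 1: Apply Darcy's law: Q = K * i * A
Step 2: Q = 0.0659 * 0.33 * 71.2
Step 3: Q = 1.5484 cm^3/s

1.5484
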